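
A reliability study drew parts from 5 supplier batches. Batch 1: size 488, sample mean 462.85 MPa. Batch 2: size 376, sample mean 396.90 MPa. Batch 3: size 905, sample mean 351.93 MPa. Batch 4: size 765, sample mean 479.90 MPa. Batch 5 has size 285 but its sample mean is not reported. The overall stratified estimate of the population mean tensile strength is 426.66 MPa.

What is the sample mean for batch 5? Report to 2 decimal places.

N = 488 + 376 + 905 + 765 + 285 = 2819.
Overall total = μ·N = 426.66·2819 = 1202754.54.
Subtract the known strata: 488·462.85 + 376·396.90 + 905·351.93 + 765·479.90 = 1060725.35.
Remaining total for batch 5: 1202754.54 − 1060725.35 = 142029.19.
Divide by its size: 142029.19 / 285 = 498.3480... → 498.35.

498.35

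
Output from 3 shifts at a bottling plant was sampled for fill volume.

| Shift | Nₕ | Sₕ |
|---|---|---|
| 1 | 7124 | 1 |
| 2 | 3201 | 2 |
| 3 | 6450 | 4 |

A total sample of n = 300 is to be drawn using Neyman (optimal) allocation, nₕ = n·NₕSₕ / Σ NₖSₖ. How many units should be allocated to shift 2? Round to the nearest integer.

49

Σ NₕSₕ = 7124·1 + 3201·2 + 6450·4 = 39326.
Share for 2: 6402/39326 = 0.16279.
n_2 = 300 × 0.16279 = 48.838... → 49.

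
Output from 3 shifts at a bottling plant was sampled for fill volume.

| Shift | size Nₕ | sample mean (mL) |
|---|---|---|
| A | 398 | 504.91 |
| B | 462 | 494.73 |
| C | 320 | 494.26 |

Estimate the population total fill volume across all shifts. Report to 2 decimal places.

587682.64

Estimate total by summing Nₕ·x̄ₕ over strata.
398·504.91 + 462·494.73 + 320·494.26 = 200954.18 + 228565.26 + 158163.2 = 587682.64.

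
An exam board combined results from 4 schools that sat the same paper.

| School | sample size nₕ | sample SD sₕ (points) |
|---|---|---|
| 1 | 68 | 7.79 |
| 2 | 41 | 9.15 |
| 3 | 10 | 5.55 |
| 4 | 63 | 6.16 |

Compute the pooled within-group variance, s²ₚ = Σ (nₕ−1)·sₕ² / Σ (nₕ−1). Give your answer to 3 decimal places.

56.430

Degrees of freedom: 67 + 40 + 9 + 62 = 178.
Σ(nₕ−1)sₕ² = 67·60.6841 + 40·83.7225 + 9·30.8025 + 62·37.9456 = 10044.5844.
s²ₚ = 10044.5844 / 178 = 56.43025... → 56.430.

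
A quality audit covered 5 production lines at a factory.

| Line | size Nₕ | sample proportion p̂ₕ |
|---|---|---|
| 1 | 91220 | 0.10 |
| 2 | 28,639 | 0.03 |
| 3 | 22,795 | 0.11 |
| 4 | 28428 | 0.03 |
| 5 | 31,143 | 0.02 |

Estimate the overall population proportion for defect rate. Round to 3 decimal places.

0.069

N = 91220 + 28639 + 22795 + 28428 + 31143 = 202225.
Overall proportion = Σ (Nₕ/N)·p̂ₕ.
Σ Nₕp̂ₕ = 9122 + 859.17 + 2507.45 + 852.84 + 622.86 = 13964.32.
13964.32 / 202225 = 0.06905... → 0.069.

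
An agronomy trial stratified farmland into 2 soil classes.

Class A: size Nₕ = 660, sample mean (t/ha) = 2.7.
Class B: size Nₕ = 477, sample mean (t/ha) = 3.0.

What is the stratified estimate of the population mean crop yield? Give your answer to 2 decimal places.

2.83

N = 1137; weights Wₕ = Nₕ/N = (0.5805, 0.4195).
x̄_st = Σ Wₕ·x̄ₕ = 0.5805·2.7 + 0.4195·3.0 ≈ 2.8259...
→ 2.83.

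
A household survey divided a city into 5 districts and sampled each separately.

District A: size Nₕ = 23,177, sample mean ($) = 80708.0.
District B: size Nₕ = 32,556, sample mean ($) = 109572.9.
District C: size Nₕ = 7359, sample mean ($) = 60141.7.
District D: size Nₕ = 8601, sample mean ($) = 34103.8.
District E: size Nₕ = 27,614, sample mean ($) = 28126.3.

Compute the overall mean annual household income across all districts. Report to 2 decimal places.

69989.16

N = 23177 + 32556 + 7359 + 8601 + 27614 = 99307.
The stratified mean weights each stratum mean by its population share Nₕ/N.
Σ Nₕx̄ₕ = 23177·80708.0 + 32556·109572.9 + 7359·60141.7 + 8601·34103.8 + 27614·28126.3 = 1870569316 + 3567255332.4 + 442582770.3 + 293326783.8 + 776679648.2 = 6950413850.7.
Divide by N: 6950413850.7 / 99307 = 69989.1634... → 69989.16.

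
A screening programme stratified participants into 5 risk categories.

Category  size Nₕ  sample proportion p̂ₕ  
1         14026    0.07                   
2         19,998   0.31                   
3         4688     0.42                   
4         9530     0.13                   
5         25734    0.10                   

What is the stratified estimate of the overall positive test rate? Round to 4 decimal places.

N = 14026 + 19998 + 4688 + 9530 + 25734 = 73976.
Overall proportion = Σ (Nₕ/N)·p̂ₕ.
Σ Nₕp̂ₕ = 981.82 + 6199.38 + 1968.96 + 1238.9 + 2573.4 = 12962.46.
12962.46 / 73976 = 0.175225... → 0.1752.

0.1752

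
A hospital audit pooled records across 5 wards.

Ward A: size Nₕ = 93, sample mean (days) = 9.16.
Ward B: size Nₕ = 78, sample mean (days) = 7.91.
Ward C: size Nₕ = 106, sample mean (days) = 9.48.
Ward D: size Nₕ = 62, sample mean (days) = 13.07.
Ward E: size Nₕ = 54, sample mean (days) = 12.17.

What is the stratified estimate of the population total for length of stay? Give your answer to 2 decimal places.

3941.26

Estimate total by summing Nₕ·x̄ₕ over strata.
93·9.16 + 78·7.91 + 106·9.48 + 62·13.07 + 54·12.17 = 851.88 + 616.98 + 1004.88 + 810.34 + 657.18 = 3941.26.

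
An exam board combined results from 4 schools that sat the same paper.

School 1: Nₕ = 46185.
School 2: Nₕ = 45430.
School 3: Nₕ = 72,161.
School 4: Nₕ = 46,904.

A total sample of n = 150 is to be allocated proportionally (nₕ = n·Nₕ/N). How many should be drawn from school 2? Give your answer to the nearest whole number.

Share of school 2 = 45430/210680 = 0.21564.
Allocate 150 × 0.21564 = 32.345... → 32.

32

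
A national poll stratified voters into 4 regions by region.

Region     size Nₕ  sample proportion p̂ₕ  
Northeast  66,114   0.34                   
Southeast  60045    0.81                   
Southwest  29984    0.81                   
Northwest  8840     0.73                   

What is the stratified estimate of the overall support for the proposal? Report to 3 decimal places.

N = 66114 + 60045 + 29984 + 8840 = 164983.
Overall proportion = Σ (Nₕ/N)·p̂ₕ.
Σ Nₕp̂ₕ = 22478.76 + 48636.45 + 24287.04 + 6453.2 = 101855.45.
101855.45 / 164983 = 0.61737... → 0.617.

0.617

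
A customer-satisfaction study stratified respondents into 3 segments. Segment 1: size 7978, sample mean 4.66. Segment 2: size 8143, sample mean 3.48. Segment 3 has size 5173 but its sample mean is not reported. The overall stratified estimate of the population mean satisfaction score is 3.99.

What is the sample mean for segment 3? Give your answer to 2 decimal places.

3.76

Σ Nₕx̄ₕ = N·μ, so 5173·x̄_3 = 21294·3.99 − (7978·4.66 + 8143·3.48).
= 84963.06 − 65515.12 = 19447.94.
x̄_3 = 19447.94 / 5173 = 3.7595... → 3.76.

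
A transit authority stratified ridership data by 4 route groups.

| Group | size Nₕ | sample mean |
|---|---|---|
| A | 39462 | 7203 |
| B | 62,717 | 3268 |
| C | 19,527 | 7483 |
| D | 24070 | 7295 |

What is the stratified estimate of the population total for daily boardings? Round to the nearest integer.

810915133

A: 39462·7203 = 284244786
B: 62717·3268 = 204959156
C: 19527·7483 = 146120541
D: 24070·7295 = 175590650
τ̂ = Σ Nₕx̄ₕ = 810915133.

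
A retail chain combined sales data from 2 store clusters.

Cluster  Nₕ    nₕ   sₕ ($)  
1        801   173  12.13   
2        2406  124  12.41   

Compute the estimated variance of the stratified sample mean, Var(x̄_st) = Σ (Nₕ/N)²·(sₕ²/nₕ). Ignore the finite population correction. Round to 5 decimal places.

N = 3207; Wₕ = Nₕ/N.
cluster 1: (801/3207)²·12.13²/173 = 0.05305699
cluster 2: (2406/3207)²·12.41²/124 = 0.69906121
Sum = 0.75211820 → 0.75212.

0.75212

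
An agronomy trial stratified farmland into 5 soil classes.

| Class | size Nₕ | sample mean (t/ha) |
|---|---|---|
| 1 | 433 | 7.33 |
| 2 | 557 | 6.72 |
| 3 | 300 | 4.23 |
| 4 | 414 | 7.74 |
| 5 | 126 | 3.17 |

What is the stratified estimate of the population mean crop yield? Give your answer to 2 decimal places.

N = 433 + 557 + 300 + 414 + 126 = 1830.
The stratified mean weights each stratum mean by its population share Nₕ/N.
Σ Nₕx̄ₕ = 433·7.33 + 557·6.72 + 300·4.23 + 414·7.74 + 126·3.17 = 3173.89 + 3743.04 + 1269 + 3204.36 + 399.42 = 11789.71.
Divide by N: 11789.71 / 1830 = 6.4425... → 6.44.

6.44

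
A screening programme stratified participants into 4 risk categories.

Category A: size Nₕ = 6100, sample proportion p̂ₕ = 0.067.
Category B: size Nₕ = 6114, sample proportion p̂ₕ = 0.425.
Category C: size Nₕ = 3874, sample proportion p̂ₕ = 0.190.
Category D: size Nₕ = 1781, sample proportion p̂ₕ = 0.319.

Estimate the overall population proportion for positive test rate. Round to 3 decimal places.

Wₕ = Nₕ/N with N = 17869: 0.3414, 0.3422, 0.2168, 0.0997.
p̂_st = 0.3414·0.067 + 0.3422·0.425 + 0.2168·0.190 + 0.0997·0.319 ≈ 0.24128... → 0.241.

0.241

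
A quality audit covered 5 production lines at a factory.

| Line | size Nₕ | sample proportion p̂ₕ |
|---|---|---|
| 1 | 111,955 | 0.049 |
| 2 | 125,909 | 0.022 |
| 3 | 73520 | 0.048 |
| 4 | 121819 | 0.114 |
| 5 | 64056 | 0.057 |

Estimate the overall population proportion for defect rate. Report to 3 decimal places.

0.059

N = 111955 + 125909 + 73520 + 121819 + 64056 = 497259.
Overall proportion = Σ (Nₕ/N)·p̂ₕ.
Σ Nₕp̂ₕ = 5485.795 + 2769.998 + 3528.96 + 13887.366 + 3651.192 = 29323.311.
29323.311 / 497259 = 0.05897... → 0.059.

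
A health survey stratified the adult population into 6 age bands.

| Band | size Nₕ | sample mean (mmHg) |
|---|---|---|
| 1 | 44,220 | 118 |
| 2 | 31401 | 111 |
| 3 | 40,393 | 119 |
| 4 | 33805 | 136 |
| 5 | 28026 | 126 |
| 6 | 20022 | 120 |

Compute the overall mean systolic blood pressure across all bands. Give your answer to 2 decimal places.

N = 44220 + 31401 + 40393 + 33805 + 28026 + 20022 = 197867.
Overall mean = Σ (Nₕ/N)·x̄ₕ — weight by population share, not a simple average.
Σ Nₕx̄ₕ = 44220·118 + 31401·111 + 40393·119 + 33805·136 + 28026·126 + 20022·120 = 5217960 + 3485511 + 4806767 + 4597480 + 3531276 + 2402640 = 24041634.
Divide by N: 24041634 / 197867 = 121.5040... → 121.50.

121.50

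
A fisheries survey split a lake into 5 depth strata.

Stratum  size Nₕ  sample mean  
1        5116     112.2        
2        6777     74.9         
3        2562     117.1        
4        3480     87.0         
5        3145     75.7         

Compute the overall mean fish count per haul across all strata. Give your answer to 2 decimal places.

91.20

x̄_st = (Σ Nₕx̄ₕ) / (Σ Nₕ) = (5116·112.2 + 6777·74.9 + 2562·117.1 + 3480·87.0 + 3145·75.7) / 21080
= 1922459.2 / 21080 = 91.1983... → 91.20.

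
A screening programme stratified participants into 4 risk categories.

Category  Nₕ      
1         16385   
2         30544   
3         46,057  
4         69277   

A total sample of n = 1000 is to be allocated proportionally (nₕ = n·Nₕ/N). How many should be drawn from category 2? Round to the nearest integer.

188

Share of category 2 = 30544/162263 = 0.18824.
Allocate 1000 × 0.18824 = 188.238... → 188.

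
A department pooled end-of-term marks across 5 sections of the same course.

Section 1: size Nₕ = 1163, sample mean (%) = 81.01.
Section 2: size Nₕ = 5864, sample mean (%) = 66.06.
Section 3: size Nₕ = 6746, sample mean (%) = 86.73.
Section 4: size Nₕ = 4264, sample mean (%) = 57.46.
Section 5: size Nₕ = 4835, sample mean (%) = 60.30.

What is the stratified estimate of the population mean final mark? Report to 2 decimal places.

N = 1163 + 5864 + 6746 + 4264 + 4835 = 22872.
The stratified mean weights each stratum mean by its population share Nₕ/N.
Σ Nₕx̄ₕ = 1163·81.01 + 5864·66.06 + 6746·86.73 + 4264·57.46 + 4835·60.30 = 94214.63 + 387375.84 + 585080.58 + 245009.44 + 291550.5 = 1603230.99.
Divide by N: 1603230.99 / 22872 = 70.0958... → 70.10.

70.10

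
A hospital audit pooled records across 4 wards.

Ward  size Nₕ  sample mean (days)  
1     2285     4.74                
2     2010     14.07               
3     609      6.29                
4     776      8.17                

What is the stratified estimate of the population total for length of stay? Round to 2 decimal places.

49282.13

1: 2285·4.74 = 10830.9
2: 2010·14.07 = 28280.7
3: 609·6.29 = 3830.61
4: 776·8.17 = 6339.92
τ̂ = Σ Nₕx̄ₕ = 49282.13.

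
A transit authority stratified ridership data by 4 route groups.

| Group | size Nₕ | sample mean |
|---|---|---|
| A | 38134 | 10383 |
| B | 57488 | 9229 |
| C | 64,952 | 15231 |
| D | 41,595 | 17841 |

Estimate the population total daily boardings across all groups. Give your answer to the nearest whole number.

2657882381

Estimate total by summing Nₕ·x̄ₕ over strata.
38134·10383 + 57488·9229 + 64952·15231 + 41595·17841 = 395945322 + 530556752 + 989283912 + 742096395 = 2657882381.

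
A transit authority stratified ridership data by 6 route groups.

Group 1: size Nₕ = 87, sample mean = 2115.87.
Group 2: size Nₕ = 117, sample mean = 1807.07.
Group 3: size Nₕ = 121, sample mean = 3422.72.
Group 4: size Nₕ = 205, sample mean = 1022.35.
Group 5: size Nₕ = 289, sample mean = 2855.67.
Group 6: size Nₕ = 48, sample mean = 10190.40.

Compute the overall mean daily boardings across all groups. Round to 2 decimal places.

x̄_st = (Σ Nₕx̄ₕ) / (Σ Nₕ) = (87·2115.87 + 117·1807.07 + 121·3422.72 + 205·1022.35 + 289·2855.67 + 48·10190.40) / 867
= 2333666.58 / 867 = 2691.6570... → 2691.66.

2691.66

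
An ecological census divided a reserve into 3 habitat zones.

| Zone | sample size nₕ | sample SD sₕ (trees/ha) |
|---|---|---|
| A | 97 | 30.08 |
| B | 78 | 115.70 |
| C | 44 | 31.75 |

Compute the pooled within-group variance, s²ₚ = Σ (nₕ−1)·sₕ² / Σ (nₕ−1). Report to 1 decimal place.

5374.9

Degrees of freedom: 96 + 77 + 43 = 216.
Σ(nₕ−1)sₕ² = 96·904.8064 + 77·13386.49 + 43·1008.0625 = 1160967.8319.
s²ₚ = 1160967.8319 / 216 = 5374.851... → 5374.9.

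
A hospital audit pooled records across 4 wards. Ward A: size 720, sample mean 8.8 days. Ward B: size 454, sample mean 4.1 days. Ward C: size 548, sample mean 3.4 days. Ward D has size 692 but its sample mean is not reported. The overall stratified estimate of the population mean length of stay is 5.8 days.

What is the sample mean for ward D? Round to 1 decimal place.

Σ Nₕx̄ₕ = N·μ, so 692·x̄_D = 2414·5.8 − (720·8.8 + 454·4.1 + 548·3.4).
= 14001.2 − 10060.6 = 3940.6.
x̄_D = 3940.6 / 692 = 5.695... → 5.7.

5.7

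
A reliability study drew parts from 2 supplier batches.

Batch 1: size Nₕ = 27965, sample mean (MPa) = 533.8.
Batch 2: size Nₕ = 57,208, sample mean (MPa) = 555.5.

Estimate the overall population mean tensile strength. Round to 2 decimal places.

x̄_st = (Σ Nₕx̄ₕ) / (Σ Nₕ) = (27965·533.8 + 57208·555.5) / 85173
= 46706761 / 85173 = 548.3752... → 548.38.

548.38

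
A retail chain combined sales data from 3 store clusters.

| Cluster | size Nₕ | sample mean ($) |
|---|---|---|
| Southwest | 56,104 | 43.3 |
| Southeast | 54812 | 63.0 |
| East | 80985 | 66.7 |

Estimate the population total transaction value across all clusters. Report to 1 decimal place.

Estimate total by summing Nₕ·x̄ₕ over strata.
56104·43.3 + 54812·63.0 + 80985·66.7 = 2429303.2 + 3453156 + 5401699.5 = 11284158.7.

11284158.7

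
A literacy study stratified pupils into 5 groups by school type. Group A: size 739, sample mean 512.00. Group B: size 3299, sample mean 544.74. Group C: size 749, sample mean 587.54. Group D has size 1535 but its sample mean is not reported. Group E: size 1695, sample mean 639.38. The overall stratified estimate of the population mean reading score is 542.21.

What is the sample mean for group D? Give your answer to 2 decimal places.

N = 739 + 3299 + 749 + 1535 + 1695 = 8017.
Overall total = μ·N = 542.21·8017 = 4346897.57.
Subtract the known strata: 739·512.00 + 3299·544.74 + 749·587.54 + 1695·639.38 = 3699281.82.
Remaining total for group D: 4346897.57 − 3699281.82 = 647615.75.
Divide by its size: 647615.75 / 1535 = 421.8995... → 421.90.

421.90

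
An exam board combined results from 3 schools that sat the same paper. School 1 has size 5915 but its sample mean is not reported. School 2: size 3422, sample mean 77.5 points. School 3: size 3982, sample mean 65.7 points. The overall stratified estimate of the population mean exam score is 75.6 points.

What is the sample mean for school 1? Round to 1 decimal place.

Σ Nₕx̄ₕ = N·μ, so 5915·x̄_1 = 13319·75.6 − (3422·77.5 + 3982·65.7).
= 1006916.4 − 526822.4 = 480094.
x̄_1 = 480094 / 5915 = 81.166... → 81.2.

81.2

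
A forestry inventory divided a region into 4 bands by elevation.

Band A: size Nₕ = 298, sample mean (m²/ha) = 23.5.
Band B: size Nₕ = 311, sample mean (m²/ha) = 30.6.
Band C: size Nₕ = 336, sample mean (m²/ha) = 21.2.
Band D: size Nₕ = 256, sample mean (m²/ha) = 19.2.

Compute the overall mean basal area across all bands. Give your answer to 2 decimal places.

N = 1201; weights Wₕ = Nₕ/N = (0.2481, 0.2590, 0.2798, 0.2132).
x̄_st = Σ Wₕ·x̄ₕ = 0.2481·23.5 + 0.2590·30.6 + 0.2798·21.2 + 0.2132·19.2 ≈ 23.7785...
→ 23.78.

23.78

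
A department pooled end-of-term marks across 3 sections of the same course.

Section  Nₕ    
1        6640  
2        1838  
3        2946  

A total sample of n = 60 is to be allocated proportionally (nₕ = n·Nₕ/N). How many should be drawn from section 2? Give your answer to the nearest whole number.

10

N = 6640 + 1838 + 2946 = 11424.
n_2 = 60·1838/11424 = 9.653... → 10.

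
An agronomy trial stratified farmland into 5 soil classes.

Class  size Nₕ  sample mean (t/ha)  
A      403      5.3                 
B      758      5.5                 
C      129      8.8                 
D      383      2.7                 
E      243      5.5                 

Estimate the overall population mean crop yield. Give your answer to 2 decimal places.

N = 403 + 758 + 129 + 383 + 243 = 1916.
Weight each subgroup mean by Nₕ/N and sum.
Σ Nₕx̄ₕ = 403·5.3 + 758·5.5 + 129·8.8 + 383·2.7 + 243·5.5 = 2135.9 + 4169 + 1135.2 + 1034.1 + 1336.5 = 9810.7.
Divide by N: 9810.7 / 1916 = 5.1204... → 5.12.

5.12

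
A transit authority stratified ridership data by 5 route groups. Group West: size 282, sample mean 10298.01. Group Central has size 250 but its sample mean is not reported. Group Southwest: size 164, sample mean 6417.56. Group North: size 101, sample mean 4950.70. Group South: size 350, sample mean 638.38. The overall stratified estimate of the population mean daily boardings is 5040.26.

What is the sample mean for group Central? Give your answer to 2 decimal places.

N = 282 + 250 + 164 + 101 + 350 = 1147.
Overall total = μ·N = 5040.26·1147 = 5781178.22.
Subtract the known strata: 282·10298.01 + 164·6417.56 + 101·4950.70 + 350·638.38 = 4679972.36.
Remaining total for group Central: 5781178.22 − 4679972.36 = 1101205.86.
Divide by its size: 1101205.86 / 250 = 4404.8234... → 4404.82.

4404.82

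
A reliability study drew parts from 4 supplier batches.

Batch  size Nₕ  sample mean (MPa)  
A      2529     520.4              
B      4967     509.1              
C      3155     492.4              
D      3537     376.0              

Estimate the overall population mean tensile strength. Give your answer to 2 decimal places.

474.22

N = 2529 + 4967 + 3155 + 3537 = 14188.
Overall mean = Σ (Nₕ/N)·x̄ₕ — weight by population share, not a simple average.
Σ Nₕx̄ₕ = 2529·520.4 + 4967·509.1 + 3155·492.4 + 3537·376.0 = 1316091.6 + 2528699.7 + 1553522 + 1329912 = 6728225.3.
Divide by N: 6728225.3 / 14188 = 474.2194... → 474.22.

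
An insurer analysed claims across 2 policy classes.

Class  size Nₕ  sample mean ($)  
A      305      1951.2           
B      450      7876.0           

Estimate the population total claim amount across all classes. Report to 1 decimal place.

4139316.0

A: 305·1951.2 = 595116
B: 450·7876.0 = 3544200
τ̂ = Σ Nₕx̄ₕ = 4139316.0.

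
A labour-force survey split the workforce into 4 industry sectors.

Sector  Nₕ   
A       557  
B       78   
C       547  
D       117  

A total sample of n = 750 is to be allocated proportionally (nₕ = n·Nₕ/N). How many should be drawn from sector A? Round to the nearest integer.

322

Share of sector A = 557/1299 = 0.42879.
Allocate 750 × 0.42879 = 321.594... → 322.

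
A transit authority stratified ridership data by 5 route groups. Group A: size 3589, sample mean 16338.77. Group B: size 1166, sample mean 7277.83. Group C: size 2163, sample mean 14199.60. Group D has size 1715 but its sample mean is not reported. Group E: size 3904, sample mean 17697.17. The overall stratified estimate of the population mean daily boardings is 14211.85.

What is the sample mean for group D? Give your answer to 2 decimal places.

6556.67

N = 3589 + 1166 + 2163 + 1715 + 3904 = 12537.
Overall total = μ·N = 14211.85·12537 = 178173963.45.
Subtract the known strata: 3589·16338.77 + 1166·7277.83 + 2163·14199.60 + 3904·17697.17 = 166929281.79.
Remaining total for group D: 178173963.45 − 166929281.79 = 11244681.66.
Divide by its size: 11244681.66 / 1715 = 6556.6657... → 6556.67.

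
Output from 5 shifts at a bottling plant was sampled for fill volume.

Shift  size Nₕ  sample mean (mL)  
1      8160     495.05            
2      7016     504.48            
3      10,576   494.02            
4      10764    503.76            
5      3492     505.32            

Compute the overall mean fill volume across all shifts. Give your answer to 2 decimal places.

499.67

x̄_st = (Σ Nₕx̄ₕ) / (Σ Nₕ) = (8160·495.05 + 7016·504.48 + 10576·494.02 + 10764·503.76 + 3492·505.32) / 40008
= 19990845.28 / 40008 = 499.6712... → 499.67.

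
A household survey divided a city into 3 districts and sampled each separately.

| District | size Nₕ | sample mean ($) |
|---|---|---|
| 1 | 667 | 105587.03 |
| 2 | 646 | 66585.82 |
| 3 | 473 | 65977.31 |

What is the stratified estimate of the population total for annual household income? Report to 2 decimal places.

144648256.36

1: 667·105587.03 = 70426549.01
2: 646·66585.82 = 43014439.72
3: 473·65977.31 = 31207267.63
τ̂ = Σ Nₕx̄ₕ = 144648256.36.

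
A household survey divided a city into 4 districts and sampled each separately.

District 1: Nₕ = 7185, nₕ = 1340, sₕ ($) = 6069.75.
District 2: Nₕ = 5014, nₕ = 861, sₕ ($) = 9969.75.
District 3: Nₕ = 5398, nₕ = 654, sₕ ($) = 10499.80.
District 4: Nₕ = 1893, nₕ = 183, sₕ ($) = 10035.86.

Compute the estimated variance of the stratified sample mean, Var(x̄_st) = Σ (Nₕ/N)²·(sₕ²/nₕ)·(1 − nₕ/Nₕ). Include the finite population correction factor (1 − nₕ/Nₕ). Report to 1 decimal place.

N = 19490. Term for each stratum: Wₕ²sₕ²/nₕ·(1−nₕ/Nₕ).
Var(x̄_st) = 3039.6559 + 6328.3132 + 11364.1822 + 4690.0897 = 25422.2409 → 25422.2.

25422.2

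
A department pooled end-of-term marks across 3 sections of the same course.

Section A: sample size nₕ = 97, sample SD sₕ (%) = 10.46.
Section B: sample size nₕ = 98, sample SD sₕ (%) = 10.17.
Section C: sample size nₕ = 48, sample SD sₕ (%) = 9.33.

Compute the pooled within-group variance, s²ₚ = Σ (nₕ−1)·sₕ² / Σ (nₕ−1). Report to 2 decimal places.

102.61

A: (97−1)·10.46² = 96·109.4116 = 10503.5136
B: (98−1)·10.17² = 97·103.4289 = 10032.6033
C: (48−1)·9.33² = 47·87.0489 = 4091.2983
Numerator = 24627.4152; denominator = Σ(nₕ−1) = 240.
s²ₚ = 24627.4152/240 = 102.6142... → 102.61.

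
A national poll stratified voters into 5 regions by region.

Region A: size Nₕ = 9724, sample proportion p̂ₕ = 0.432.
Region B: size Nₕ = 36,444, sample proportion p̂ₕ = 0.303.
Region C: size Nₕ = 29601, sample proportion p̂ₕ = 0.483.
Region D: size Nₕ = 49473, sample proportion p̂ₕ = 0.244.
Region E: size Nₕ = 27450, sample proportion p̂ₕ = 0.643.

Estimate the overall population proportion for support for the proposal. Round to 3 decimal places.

0.388

Wₕ = Nₕ/N with N = 152692: 0.0637, 0.2387, 0.1939, 0.3240, 0.1798.
p̂_st = 0.0637·0.432 + 0.2387·0.303 + 0.1939·0.483 + 0.3240·0.244 + 0.1798·0.643 ≈ 0.38812... → 0.388.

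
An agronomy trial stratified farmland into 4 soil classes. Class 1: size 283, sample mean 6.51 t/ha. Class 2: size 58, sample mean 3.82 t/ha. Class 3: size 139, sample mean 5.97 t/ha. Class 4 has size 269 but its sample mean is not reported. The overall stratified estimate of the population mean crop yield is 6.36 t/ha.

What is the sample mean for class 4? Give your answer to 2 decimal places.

N = 283 + 58 + 139 + 269 = 749.
Overall total = μ·N = 6.36·749 = 4763.64.
Subtract the known strata: 283·6.51 + 58·3.82 + 139·5.97 = 2893.72.
Remaining total for class 4: 4763.64 − 2893.72 = 1869.92.
Divide by its size: 1869.92 / 269 = 6.9514... → 6.95.

6.95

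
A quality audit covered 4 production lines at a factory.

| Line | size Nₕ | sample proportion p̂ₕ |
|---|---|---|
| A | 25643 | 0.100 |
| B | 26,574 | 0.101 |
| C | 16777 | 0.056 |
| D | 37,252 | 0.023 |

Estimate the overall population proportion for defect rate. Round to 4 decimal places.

0.0663

N = 25643 + 26574 + 16777 + 37252 = 106246.
Overall proportion = Σ (Nₕ/N)·p̂ₕ.
Σ Nₕp̂ₕ = 2564.3 + 2683.974 + 939.512 + 856.796 = 7044.582.
7044.582 / 106246 = 0.066304... → 0.0663.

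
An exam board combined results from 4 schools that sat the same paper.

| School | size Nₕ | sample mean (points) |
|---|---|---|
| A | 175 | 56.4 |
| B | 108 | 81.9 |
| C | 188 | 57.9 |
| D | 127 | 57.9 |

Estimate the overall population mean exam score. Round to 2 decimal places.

61.80

x̄_st = (Σ Nₕx̄ₕ) / (Σ Nₕ) = (175·56.4 + 108·81.9 + 188·57.9 + 127·57.9) / 598
= 36953.7 / 598 = 61.7955... → 61.80.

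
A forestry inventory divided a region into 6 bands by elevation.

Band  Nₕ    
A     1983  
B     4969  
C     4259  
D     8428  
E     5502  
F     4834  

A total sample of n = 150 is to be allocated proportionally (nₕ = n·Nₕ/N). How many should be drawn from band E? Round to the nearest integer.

N = 1983 + 4969 + 4259 + 8428 + 5502 + 4834 = 29975.
n_E = 150·5502/29975 = 27.533... → 28.

28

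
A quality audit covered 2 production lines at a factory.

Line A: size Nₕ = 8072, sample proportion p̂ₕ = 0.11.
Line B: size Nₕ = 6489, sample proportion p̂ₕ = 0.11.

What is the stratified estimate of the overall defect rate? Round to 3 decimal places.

Wₕ = Nₕ/N with N = 14561: 0.5544, 0.4456.
p̂_st = 0.5544·0.11 + 0.4456·0.11 ≈ 0.11 → 0.110.

0.110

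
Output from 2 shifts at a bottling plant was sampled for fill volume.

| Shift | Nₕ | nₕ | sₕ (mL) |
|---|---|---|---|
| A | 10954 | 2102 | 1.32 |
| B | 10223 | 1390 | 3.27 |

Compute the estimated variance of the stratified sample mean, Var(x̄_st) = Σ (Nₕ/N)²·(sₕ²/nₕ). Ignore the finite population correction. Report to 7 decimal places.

N = 21177; Wₕ = Nₕ/N.
shift A: (10954/21177)²·1.32²/2102 = 0.0002217848
shift B: (10223/21177)²·3.27²/1390 = 0.0017927039
Sum = 0.0020144886 → 0.0020145.

0.0020145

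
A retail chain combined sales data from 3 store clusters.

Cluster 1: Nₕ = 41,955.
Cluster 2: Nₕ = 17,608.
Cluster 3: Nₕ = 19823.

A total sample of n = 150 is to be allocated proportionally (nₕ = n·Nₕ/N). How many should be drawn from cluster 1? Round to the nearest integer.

79

Share of cluster 1 = 41955/79386 = 0.52849.
Allocate 150 × 0.52849 = 79.274... → 79.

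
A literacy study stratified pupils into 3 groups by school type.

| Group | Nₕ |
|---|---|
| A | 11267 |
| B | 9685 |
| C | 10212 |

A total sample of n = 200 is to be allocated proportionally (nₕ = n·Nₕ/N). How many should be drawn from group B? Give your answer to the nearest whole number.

62

N = 11267 + 9685 + 10212 = 31164.
n_B = 200·9685/31164 = 62.155... → 62.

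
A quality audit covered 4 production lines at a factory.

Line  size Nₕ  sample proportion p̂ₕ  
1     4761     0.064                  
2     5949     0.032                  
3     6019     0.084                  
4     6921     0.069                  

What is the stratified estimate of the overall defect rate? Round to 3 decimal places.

0.063

Wₕ = Nₕ/N with N = 23650: 0.2013, 0.2515, 0.2545, 0.2926.
p̂_st = 0.2013·0.064 + 0.2515·0.032 + 0.2545·0.084 + 0.2926·0.069 ≈ 0.06250... → 0.063.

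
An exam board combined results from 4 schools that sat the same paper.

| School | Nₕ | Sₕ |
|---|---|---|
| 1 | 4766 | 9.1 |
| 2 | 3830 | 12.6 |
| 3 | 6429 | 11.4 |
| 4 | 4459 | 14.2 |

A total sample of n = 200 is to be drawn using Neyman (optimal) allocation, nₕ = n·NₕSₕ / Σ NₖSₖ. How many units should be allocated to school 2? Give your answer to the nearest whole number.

42

Σ NₕSₕ = 4766·9.1 + 3830·12.6 + 6429·11.4 + 4459·14.2 = 228237.
Share for 2: 48258/228237 = 0.21144.
n_2 = 200 × 0.21144 = 42.288... → 42.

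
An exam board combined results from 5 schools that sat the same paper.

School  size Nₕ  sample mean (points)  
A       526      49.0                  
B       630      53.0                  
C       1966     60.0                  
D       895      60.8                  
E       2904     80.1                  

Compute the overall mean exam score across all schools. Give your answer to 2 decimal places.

67.06

N = 526 + 630 + 1966 + 895 + 2904 = 6921.
Overall mean = Σ (Nₕ/N)·x̄ₕ — weight by population share, not a simple average.
Σ Nₕx̄ₕ = 526·49.0 + 630·53.0 + 1966·60.0 + 895·60.8 + 2904·80.1 = 25774 + 33390 + 117960 + 54416 + 232610.4 = 464150.4.
Divide by N: 464150.4 / 6921 = 67.0641... → 67.06.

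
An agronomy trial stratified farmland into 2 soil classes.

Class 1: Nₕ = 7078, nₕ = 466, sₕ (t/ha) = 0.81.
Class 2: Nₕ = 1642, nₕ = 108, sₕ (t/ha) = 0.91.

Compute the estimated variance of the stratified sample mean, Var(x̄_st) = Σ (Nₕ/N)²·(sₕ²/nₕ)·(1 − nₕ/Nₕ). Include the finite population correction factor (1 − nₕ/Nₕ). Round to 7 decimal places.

N = 8720; Wₕ = Nₕ/N.
class 1: (7078/8720)²·0.81²/466·(1 − 466/7078) = 0.0008665519
class 2: (1642/8720)²·0.91²/108·(1 − 108/1642) = 0.0002539947
Sum = 0.0011205465 → 0.0011205.

0.0011205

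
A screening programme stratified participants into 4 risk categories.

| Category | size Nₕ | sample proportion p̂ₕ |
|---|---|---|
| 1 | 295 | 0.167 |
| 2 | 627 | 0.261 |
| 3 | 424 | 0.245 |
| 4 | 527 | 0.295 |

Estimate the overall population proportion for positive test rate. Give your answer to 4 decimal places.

N = 295 + 627 + 424 + 527 = 1873.
Overall proportion = Σ (Nₕ/N)·p̂ₕ.
Σ Nₕp̂ₕ = 49.265 + 163.647 + 103.88 + 155.465 = 472.257.
472.257 / 1873 = 0.252139... → 0.2521.

0.2521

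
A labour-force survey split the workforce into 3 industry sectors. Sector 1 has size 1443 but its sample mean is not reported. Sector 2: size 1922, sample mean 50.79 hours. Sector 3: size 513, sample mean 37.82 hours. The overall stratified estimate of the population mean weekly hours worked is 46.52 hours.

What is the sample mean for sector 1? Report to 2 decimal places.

43.93

Σ Nₕx̄ₕ = N·μ, so 1443·x̄_1 = 3878·46.52 − (1922·50.79 + 513·37.82).
= 180404.56 − 117020.04 = 63384.52.
x̄_1 = 63384.52 / 1443 = 43.9255... → 43.93.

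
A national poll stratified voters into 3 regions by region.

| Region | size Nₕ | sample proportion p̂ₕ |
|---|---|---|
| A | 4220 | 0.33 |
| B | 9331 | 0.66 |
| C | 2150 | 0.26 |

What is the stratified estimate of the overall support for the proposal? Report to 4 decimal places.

Wₕ = Nₕ/N with N = 15701: 0.2688, 0.5943, 0.1369.
p̂_st = 0.2688·0.33 + 0.5943·0.66 + 0.1369·0.26 ≈ 0.516531... → 0.5165.

0.5165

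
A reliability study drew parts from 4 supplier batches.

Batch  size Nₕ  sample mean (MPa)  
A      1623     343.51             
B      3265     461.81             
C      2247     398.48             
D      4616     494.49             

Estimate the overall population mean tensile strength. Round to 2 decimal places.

x̄_st = (Σ Nₕx̄ₕ) / (Σ Nₕ) = (1623·343.51 + 3265·461.81 + 2247·398.48 + 4616·494.49) / 11751
= 5243276.78 / 11751 = 446.1983... → 446.20.

446.20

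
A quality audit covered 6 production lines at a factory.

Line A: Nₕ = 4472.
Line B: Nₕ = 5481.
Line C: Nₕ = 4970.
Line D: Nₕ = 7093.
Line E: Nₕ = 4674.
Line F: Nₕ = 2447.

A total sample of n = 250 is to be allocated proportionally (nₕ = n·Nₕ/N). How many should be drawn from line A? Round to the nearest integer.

Share of line A = 4472/29137 = 0.15348.
Allocate 250 × 0.15348 = 38.370... → 38.

38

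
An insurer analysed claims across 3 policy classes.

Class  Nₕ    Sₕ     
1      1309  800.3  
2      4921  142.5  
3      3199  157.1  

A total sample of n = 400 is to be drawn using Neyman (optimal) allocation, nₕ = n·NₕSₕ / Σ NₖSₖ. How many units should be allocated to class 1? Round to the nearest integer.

186

Σ NₕSₕ = 1309·800.3 + 4921·142.5 + 3199·157.1 = 2251398.1.
Share for 1: 1047592.7/2251398.1 = 0.46531.
n_1 = 400 × 0.46531 = 186.123... → 186.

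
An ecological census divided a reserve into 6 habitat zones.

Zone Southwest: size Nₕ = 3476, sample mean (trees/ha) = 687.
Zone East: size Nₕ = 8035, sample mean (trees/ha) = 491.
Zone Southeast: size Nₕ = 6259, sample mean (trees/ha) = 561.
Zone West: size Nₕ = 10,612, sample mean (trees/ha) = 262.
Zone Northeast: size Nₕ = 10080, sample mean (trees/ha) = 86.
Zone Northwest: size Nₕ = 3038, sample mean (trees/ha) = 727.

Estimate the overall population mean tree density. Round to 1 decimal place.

N = 41500; weights Wₕ = Nₕ/N = (0.0838, 0.1936, 0.1508, 0.2557, 0.2429, 0.0732).
x̄_st = Σ Wₕ·x̄ₕ = 0.0838·687 + 0.1936·491 + 0.1508·561 + 0.2557·262 + 0.2429·86 + 0.0732·727 ≈ 378.322...
→ 378.3.

378.3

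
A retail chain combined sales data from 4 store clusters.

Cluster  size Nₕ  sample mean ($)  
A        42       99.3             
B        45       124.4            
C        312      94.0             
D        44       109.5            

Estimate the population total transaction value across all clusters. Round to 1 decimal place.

A: 42·99.3 = 4170.6
B: 45·124.4 = 5598
C: 312·94.0 = 29328
D: 44·109.5 = 4818
τ̂ = Σ Nₕx̄ₕ = 43914.6.

43914.6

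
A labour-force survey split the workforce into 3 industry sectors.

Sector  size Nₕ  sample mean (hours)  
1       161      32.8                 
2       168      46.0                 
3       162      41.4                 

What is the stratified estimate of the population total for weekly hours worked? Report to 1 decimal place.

19715.6

1: 161·32.8 = 5280.8
2: 168·46.0 = 7728
3: 162·41.4 = 6706.8
τ̂ = Σ Nₕx̄ₕ = 19715.6.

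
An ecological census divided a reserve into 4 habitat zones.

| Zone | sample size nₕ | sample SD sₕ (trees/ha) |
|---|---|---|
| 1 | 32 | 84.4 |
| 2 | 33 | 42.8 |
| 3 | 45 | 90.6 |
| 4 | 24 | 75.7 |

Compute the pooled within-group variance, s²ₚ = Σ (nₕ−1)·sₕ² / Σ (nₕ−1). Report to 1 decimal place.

5941.6

1: (32−1)·84.4² = 31·7123.36 = 220824.16
2: (33−1)·42.8² = 32·1831.84 = 58618.88
3: (45−1)·90.6² = 44·8208.36 = 361167.84
4: (24−1)·75.7² = 23·5730.49 = 131801.27
Numerator = 772412.15; denominator = Σ(nₕ−1) = 130.
s²ₚ = 772412.15/130 = 5941.632... → 5941.6.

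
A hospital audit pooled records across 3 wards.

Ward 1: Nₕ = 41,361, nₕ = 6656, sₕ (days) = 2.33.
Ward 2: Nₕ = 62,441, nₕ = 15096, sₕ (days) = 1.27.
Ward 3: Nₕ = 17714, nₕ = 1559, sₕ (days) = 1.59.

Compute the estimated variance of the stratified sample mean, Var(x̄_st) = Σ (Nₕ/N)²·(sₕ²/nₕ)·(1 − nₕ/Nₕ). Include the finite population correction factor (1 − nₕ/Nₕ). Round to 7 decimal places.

0.0001321

N = 121516. Term for each stratum: Wₕ²sₕ²/nₕ·(1−nₕ/Nₕ).
Var(x̄_st) = 0.0000792893 + 0.0000213906 + 0.0000314271 = 0.0001321070 → 0.0001321.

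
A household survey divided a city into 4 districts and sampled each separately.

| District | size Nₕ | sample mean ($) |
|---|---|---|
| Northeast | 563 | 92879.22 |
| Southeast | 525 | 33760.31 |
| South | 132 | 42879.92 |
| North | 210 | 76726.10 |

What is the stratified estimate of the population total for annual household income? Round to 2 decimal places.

Population total = Σ Nₕ·x̄ₕ (each stratum's size times its mean).
563·92879.22 + 525·33760.31 + 132·42879.92 + 210·76726.10 = 52291000.86 + 17724162.75 + 5660149.44 + 16112481 = 91787794.05.

91787794.05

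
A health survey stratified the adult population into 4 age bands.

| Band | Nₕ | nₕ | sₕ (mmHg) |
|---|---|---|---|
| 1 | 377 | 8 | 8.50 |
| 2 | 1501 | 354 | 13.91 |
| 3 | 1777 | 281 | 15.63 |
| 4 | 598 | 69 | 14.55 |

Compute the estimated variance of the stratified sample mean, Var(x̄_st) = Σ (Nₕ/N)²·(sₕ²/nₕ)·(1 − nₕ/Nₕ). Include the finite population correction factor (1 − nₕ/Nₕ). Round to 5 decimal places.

0.30291

N = 4253. Term for each stratum: Wₕ²sₕ²/nₕ·(1−nₕ/Nₕ).
Var(x̄_st) = 0.06945841 + 0.05202407 + 0.12777324 + 0.05365905 = 0.30291476 → 0.30291.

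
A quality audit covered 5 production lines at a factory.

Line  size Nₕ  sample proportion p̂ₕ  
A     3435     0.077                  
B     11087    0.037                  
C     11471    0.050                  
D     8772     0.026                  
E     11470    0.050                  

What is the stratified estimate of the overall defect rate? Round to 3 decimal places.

N = 3435 + 11087 + 11471 + 8772 + 11470 = 46235.
Overall proportion = Σ (Nₕ/N)·p̂ₕ.
Σ Nₕp̂ₕ = 264.495 + 410.219 + 573.55 + 228.072 + 573.5 = 2049.836.
2049.836 / 46235 = 0.04434... → 0.044.

0.044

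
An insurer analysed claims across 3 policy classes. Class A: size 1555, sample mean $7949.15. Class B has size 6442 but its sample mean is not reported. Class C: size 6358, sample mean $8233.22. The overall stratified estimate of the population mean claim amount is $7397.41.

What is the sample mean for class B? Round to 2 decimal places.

6439.32

N = 1555 + 6442 + 6358 = 14355.
Overall total = μ·N = 7397.41·14355 = 106189820.55.
Subtract the known strata: 1555·7949.15 + 6358·8233.22 = 64707741.01.
Remaining total for class B: 106189820.55 − 64707741.01 = 41482079.54.
Divide by its size: 41482079.54 / 6442 = 6439.3169... → 6439.32.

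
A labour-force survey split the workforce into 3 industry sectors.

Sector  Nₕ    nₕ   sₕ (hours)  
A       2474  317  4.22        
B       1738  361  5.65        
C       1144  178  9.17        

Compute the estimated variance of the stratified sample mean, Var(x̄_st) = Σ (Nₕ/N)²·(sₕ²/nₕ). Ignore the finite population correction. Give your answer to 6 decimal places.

N = 5356; Wₕ = Nₕ/N.
sector A: (2474/5356)²·4.22²/317 = 0.011986266
sector B: (1738/5356)²·5.65²/361 = 0.009311252
sector C: (1144/5356)²·9.17²/178 = 0.021552099
Sum = 0.042849617 → 0.042850.

0.042850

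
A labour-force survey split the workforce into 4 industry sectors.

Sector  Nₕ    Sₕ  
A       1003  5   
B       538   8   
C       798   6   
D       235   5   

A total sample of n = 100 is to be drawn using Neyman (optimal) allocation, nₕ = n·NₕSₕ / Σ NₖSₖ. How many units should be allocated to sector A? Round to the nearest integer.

33

A: NₕSₕ = 1003·5 = 5015
B: NₕSₕ = 538·8 = 4304
C: NₕSₕ = 798·6 = 4788
D: NₕSₕ = 235·5 = 1175
Σ NₕSₕ = 15282.
n_A = 100·5015/15282 = 32.816... → 33.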